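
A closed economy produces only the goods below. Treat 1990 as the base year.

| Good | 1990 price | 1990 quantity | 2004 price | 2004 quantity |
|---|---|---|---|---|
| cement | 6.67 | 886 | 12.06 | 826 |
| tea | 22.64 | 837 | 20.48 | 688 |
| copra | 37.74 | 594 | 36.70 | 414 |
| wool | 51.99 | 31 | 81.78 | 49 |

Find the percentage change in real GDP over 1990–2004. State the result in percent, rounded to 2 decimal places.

-19.70%

Real GDP 1990 = Nominal GDP 1990 = 6.67·886 + 22.64·837 + 37.74·594 + 51.99·31 = 48888.55.
Real GDP 2004 (at 1990 prices) = 6.67·826 + 22.64·688 + 37.74·414 + 51.99·49 = 39257.61.
Real growth = 39257.61/48888.55 − 1 = -0.1970.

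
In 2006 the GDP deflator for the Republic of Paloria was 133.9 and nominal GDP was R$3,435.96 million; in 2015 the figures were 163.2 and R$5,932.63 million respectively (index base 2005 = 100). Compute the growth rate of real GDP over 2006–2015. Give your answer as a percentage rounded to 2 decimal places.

Deflate each year: 2006 → 3435.96/1.339 = 2566.06; 2015 → 5932.63/1.632 = 3635.19.
So real GDP changed by 3635.19/2566.06 − 1 = 0.4166, i.e. 41.66%.

41.66%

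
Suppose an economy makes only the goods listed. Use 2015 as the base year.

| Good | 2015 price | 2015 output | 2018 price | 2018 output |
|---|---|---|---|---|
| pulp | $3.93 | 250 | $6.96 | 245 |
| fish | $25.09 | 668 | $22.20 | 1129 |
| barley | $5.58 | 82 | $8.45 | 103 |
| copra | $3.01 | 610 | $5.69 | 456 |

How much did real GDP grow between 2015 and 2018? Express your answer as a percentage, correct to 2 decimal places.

Real GDP 2015 = Nominal GDP 2015 = 3.93·250 + 25.09·668 + 5.58·82 + 3.01·610 = 20036.28.
Real GDP 2018 (at 2015 prices) = 3.93·245 + 25.09·1129 + 5.58·103 + 3.01·456 = 31236.76.
Real growth = 31236.76/20036.28 − 1 = 0.5590.

55.90%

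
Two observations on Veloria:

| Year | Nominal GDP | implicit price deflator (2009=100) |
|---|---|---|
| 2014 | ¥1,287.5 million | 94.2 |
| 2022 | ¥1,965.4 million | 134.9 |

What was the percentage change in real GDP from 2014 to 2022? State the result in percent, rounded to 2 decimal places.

6.60%

Deflate each year: 2014 → 1287.5/0.942 = 1366.77; 2022 → 1965.4/1.349 = 1456.93.
So real GDP changed by 1456.93/1366.77 − 1 = 0.0660, i.e. 6.60%.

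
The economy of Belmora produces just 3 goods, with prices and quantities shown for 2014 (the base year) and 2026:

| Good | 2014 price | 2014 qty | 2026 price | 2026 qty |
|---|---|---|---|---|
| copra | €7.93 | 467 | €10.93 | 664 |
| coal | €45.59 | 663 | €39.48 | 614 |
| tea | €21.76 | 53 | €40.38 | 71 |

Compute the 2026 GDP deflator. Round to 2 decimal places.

98.74

Nominal GDP 2026 = 10.93·664 + 39.48·614 + 40.38·71 = 34365.22.
Real GDP 2026 (at 2014 prices) = 7.93·664 + 45.59·614 + 21.76·71 = 34802.74.
Deflator = Nominal/Real × 100 = 34365.22/34802.74 × 100 = 98.743.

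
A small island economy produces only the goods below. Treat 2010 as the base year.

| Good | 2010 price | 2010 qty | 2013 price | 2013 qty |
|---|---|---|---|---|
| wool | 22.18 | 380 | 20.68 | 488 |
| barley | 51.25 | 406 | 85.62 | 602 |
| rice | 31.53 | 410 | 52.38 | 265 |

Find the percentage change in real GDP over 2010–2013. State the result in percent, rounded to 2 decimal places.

Real GDP 2010 = Nominal GDP 2010 = 22.18·380 + 51.25·406 + 31.53·410 = 42163.20.
Real GDP 2013 (at 2010 prices) = 22.18·488 + 51.25·602 + 31.53·265 = 50031.79.
Real growth = 50031.79/42163.20 − 1 = 0.1866.

18.66%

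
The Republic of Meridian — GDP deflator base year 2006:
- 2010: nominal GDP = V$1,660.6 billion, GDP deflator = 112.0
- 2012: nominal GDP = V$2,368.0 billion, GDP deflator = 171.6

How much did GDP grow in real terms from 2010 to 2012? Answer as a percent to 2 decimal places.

-6.93%

Deflate each year: 2010 → 1660.6/1.120 = 1482.68; 2012 → 2368.0/1.716 = 1379.95.
So real GDP changed by 1379.95/1482.68 − 1 = -0.0693, i.e. -6.93%.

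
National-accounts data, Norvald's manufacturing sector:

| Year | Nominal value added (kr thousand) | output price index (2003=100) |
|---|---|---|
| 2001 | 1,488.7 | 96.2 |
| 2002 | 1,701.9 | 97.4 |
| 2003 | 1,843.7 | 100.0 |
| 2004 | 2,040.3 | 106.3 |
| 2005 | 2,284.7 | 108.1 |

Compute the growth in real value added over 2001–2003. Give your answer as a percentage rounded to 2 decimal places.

19.14%

Real value added 2001 = 1488.7/0.962 = 1547.51.
Real value added 2003 = 1843.7/1.000 = 1843.70.
Change = 1843.70/1547.51 − 1 = 0.1914.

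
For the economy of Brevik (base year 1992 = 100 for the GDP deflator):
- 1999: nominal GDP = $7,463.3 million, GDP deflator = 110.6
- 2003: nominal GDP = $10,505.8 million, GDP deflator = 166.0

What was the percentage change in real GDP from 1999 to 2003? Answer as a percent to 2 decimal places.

Deflate each year: 1999 → 7463.3/1.106 = 6748.01; 2003 → 10505.8/1.660 = 6328.80.
So real GDP changed by 6328.80/6748.01 − 1 = -0.0621, i.e. -6.21%.

-6.21%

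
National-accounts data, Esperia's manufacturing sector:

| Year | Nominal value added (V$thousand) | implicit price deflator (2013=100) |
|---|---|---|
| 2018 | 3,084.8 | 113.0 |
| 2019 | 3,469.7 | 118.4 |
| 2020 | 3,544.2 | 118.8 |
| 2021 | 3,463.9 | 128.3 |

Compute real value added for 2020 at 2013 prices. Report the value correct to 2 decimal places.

V$2,983.33 thousand

Real value added 2020 = 3544.2 / 1.188 = 2983.33.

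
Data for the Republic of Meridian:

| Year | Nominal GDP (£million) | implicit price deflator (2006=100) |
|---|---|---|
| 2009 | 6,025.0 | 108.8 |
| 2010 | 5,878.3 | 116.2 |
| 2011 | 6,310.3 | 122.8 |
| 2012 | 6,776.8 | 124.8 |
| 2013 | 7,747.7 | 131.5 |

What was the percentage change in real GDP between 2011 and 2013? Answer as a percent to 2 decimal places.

14.66%

Real GDP 2011 = 6310.3/1.228 = 5138.68.
Real GDP 2013 = 7747.7/1.315 = 5891.79.
Change = 5891.79/5138.68 − 1 = 0.1466.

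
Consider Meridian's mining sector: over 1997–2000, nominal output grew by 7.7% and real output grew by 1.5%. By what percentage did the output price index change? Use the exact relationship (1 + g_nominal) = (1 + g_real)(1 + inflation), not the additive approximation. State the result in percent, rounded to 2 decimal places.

6.11%

(1 + g_nom) = (1 + g_real)(1 + π), so π = 1.0770 / 1.0150 − 1 = 0.06108.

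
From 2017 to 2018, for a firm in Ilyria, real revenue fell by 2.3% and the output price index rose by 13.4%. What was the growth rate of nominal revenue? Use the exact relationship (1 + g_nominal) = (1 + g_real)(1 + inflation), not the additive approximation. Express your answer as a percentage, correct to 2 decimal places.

(1 + g_nom) = (1 + g_real)(1 + π) = 0.9770 × 1.1340 = 1.10792.

10.79%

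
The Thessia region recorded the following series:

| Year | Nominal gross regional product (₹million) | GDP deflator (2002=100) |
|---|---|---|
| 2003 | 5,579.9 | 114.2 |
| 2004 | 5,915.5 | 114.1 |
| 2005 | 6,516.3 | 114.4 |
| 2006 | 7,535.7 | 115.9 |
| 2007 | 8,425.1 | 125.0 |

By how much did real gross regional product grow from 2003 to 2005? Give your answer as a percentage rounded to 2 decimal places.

16.58%

Real gross regional product 2003 = 5579.9/1.142 = 4886.08.
Real gross regional product 2005 = 6516.3/1.144 = 5696.07.
Change = 5696.07/4886.08 − 1 = 0.1658.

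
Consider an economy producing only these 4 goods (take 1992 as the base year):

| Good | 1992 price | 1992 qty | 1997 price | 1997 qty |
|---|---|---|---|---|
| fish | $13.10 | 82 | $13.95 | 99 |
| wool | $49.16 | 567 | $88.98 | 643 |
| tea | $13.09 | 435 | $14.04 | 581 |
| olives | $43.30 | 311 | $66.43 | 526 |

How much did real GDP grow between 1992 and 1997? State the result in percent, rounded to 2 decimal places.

31.55%

Real GDP 1992 = Nominal GDP 1992 = 13.10·82 + 49.16·567 + 13.09·435 + 43.30·311 = 48108.37.
Real GDP 1997 (at 1992 prices) = 13.10·99 + 49.16·643 + 13.09·581 + 43.30·526 = 63287.87.
Real growth = 63287.87/48108.37 − 1 = 0.3155.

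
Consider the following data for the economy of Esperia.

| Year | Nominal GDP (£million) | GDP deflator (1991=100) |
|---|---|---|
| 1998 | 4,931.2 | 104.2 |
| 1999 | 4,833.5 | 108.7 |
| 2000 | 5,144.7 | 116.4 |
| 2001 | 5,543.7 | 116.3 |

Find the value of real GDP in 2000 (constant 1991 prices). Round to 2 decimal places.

£4,419.85 million

Real GDP 2000 = 5144.7 / 1.164 = 4419.85.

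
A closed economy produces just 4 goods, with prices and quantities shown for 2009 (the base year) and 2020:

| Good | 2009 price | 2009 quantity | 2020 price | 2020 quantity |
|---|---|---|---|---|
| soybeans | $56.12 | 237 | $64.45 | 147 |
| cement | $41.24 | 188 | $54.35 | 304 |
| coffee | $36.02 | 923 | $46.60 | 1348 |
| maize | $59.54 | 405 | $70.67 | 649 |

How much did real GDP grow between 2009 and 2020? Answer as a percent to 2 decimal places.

Real GDP 2009 = Nominal GDP 2009 = 56.12·237 + 41.24·188 + 36.02·923 + 59.54·405 = 78413.72.
Real GDP 2020 (at 2009 prices) = 56.12·147 + 41.24·304 + 36.02·1348 + 59.54·649 = 107983.02.
Real growth = 107983.02/78413.72 − 1 = 0.3771.

37.71%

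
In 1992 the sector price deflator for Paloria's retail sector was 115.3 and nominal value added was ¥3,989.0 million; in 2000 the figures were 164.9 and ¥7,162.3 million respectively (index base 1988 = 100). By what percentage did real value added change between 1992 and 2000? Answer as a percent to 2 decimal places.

Real value added 1992 = 3989.0 / 1.153 = 3459.67.
Real value added 2000 = 7162.3 / 1.649 = 4343.42.
Real growth = 4343.42 / 3459.67 − 1 = 0.2554.

25.54%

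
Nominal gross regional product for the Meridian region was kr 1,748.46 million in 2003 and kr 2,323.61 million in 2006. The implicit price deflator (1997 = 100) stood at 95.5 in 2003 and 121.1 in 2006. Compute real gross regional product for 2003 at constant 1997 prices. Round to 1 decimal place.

Real gross regional product = Nominal / (implicit price deflator/100) = 1748.46 / 0.955 = 1830.85.

kr 1,830.8 million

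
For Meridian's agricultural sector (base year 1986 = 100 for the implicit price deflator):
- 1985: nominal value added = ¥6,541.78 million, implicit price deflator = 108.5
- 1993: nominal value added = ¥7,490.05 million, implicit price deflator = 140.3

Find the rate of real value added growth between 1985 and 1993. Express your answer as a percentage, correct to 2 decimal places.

Deflate each year: 1985 → 6541.78/1.085 = 6029.29; 1993 → 7490.05/1.403 = 5338.60.
So real value added changed by 5338.60/6029.29 − 1 = -0.1146, i.e. -11.46%.

-11.46%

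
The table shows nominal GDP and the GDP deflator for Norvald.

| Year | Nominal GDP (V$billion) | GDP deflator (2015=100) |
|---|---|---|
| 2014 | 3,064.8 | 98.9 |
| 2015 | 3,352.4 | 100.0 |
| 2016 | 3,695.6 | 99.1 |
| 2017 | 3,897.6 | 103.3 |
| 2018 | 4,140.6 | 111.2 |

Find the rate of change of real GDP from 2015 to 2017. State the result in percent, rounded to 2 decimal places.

12.55%

Real GDP 2015 = 3352.4/1.000 = 3352.40.
Real GDP 2017 = 3897.6/1.033 = 3773.09.
Change = 3773.09/3352.40 − 1 = 0.1255.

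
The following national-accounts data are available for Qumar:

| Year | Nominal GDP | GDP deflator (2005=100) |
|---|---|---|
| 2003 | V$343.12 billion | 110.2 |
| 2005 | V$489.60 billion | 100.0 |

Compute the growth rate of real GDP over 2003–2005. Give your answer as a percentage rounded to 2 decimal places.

57.25%

Real GDP 2003 = 343.12 / 1.102 = 311.36.
Real GDP 2005 = 489.60 / 1.000 = 489.60.
Real growth = 489.60 / 311.36 − 1 = 0.5725.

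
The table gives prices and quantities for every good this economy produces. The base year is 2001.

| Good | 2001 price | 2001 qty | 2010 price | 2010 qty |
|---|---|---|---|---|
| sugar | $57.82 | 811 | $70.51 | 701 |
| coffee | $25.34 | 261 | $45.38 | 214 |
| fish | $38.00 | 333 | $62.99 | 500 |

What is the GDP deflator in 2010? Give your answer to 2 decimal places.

139.53

Nominal GDP 2010 = 70.51·701 + 45.38·214 + 62.99·500 = 90633.83.
Real GDP 2010 (at 2001 prices) = 57.82·701 + 25.34·214 + 38.00·500 = 64954.58.
Deflator = Nominal/Real × 100 = 90633.83/64954.58 × 100 = 139.534.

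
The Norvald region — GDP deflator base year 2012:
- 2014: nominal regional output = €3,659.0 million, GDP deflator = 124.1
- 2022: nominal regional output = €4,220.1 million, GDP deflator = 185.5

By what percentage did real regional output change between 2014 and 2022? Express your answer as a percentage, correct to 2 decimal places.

-22.84%

Real regional output 2014 = 3659.0 / 1.241 = 2948.43.
Real regional output 2022 = 4220.1 / 1.855 = 2274.99.
Real growth = 2274.99 / 2948.43 − 1 = -0.2284.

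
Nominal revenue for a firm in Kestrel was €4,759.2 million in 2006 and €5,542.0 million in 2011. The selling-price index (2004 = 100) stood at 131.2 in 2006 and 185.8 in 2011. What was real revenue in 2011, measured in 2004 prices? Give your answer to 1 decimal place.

Real revenue = Nominal / (selling-price index/100) = 5542.0 / 1.858 = 2982.78.

€2,982.8 million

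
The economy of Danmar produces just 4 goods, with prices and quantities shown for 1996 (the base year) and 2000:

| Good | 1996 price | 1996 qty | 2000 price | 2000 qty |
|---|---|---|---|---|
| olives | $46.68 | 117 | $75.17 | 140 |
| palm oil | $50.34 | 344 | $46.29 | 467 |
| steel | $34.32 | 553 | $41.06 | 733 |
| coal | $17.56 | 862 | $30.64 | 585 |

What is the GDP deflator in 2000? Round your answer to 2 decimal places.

122.44

Nominal GDP 2000 = 75.17·140 + 46.29·467 + 41.06·733 + 30.64·585 = 80162.61.
Real GDP 2000 (at 1996 prices) = 46.68·140 + 50.34·467 + 34.32·733 + 17.56·585 = 65473.14.
Deflator = Nominal/Real × 100 = 80162.61/65473.14 × 100 = 122.436.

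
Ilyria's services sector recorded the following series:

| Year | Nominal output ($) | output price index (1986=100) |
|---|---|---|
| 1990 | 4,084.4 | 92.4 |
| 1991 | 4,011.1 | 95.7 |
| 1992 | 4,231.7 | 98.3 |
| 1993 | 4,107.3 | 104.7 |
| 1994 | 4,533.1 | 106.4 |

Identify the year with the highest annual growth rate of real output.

1994

1991: real = 4011.1/0.957 = 4191.33; growth vs 1990 (4420.35) = -5.18%.
1992: real = 4231.7/0.983 = 4304.88; growth vs 1991 (4191.33) = 2.71%.
1993: real = 4107.3/1.047 = 3922.92; growth vs 1992 (4304.88) = -8.87%.
1994: real = 4533.1/1.064 = 4260.43; growth vs 1993 (3922.92) = 8.60%.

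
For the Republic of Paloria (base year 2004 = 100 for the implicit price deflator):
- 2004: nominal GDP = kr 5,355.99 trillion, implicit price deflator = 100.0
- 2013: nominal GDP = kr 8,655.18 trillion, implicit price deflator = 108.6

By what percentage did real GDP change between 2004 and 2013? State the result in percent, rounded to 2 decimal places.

48.80%

Deflate each year: 2004 → 5355.99/1.000 = 5355.99; 2013 → 8655.18/1.086 = 7969.78.
So real GDP changed by 7969.78/5355.99 − 1 = 0.4880, i.e. 48.80%.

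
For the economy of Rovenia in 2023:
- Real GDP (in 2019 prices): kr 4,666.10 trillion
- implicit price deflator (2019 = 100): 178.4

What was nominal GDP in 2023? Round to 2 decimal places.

Nominal GDP = Real × (implicit price deflator/100) = 4666.10 × 1.784 = 8324.32.

kr 8,324.32 trillion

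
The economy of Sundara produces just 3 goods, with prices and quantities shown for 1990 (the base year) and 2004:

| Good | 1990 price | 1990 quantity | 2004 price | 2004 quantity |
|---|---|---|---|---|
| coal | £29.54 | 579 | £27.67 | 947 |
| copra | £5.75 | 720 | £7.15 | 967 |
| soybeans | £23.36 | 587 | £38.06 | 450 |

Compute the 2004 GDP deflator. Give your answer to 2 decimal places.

114.07

Nominal GDP 2004 = 27.67·947 + 7.15·967 + 38.06·450 = 50244.54.
Real GDP 2004 (at 1990 prices) = 29.54·947 + 5.75·967 + 23.36·450 = 44046.63.
Deflator = Nominal/Real × 100 = 50244.54/44046.63 × 100 = 114.071.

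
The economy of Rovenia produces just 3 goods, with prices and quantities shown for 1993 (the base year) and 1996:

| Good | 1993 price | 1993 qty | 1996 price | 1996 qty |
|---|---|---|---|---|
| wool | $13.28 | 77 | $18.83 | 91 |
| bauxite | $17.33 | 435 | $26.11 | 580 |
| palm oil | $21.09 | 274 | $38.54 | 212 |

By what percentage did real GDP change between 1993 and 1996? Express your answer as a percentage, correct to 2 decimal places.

Real GDP 1993 = Nominal GDP 1993 = 13.28·77 + 17.33·435 + 21.09·274 = 14339.77.
Real GDP 1996 (at 1993 prices) = 13.28·91 + 17.33·580 + 21.09·212 = 15730.96.
Real growth = 15730.96/14339.77 − 1 = 0.0970.

9.70%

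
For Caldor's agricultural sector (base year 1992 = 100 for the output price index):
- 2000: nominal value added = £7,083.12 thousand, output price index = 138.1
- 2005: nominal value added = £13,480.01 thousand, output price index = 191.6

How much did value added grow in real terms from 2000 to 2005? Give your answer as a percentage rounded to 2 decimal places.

Real value added 2000 = 7083.12 / 1.381 = 5128.98.
Real value added 2005 = 13480.01 / 1.916 = 7035.50.
Real growth = 7035.50 / 5128.98 − 1 = 0.3717.

37.17%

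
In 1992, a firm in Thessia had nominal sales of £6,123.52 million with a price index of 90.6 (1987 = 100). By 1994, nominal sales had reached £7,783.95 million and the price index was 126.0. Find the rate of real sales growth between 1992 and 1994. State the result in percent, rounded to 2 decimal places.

-8.60%

Deflate each year: 1992 → 6123.52/0.906 = 6758.85; 1994 → 7783.95/1.260 = 6177.74.
So real sales changed by 6177.74/6758.85 − 1 = -0.0860, i.e. -8.60%.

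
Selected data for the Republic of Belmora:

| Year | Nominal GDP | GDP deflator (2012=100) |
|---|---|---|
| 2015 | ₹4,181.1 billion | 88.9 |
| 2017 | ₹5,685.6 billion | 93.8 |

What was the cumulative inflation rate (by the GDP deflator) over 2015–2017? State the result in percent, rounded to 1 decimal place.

Price-level change = 93.8 / 88.9 − 1 = 0.0551.

5.5%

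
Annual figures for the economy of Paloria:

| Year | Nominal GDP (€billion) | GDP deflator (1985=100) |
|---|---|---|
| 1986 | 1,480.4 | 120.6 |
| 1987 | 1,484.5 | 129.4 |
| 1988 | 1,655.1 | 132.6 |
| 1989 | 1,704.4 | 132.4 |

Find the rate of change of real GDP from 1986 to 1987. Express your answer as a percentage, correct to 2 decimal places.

Real GDP 1986 = 1480.4/1.206 = 1227.53.
Real GDP 1987 = 1484.5/1.294 = 1147.22.
Change = 1147.22/1227.53 − 1 = -0.0654.

-6.54%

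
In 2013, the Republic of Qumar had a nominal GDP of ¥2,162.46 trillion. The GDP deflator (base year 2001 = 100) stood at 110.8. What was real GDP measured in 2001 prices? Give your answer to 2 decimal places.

Real GDP = Nominal / (GDP deflator/100) = 2162.46 / 1.108 = 1951.68.

¥1,951.68 trillion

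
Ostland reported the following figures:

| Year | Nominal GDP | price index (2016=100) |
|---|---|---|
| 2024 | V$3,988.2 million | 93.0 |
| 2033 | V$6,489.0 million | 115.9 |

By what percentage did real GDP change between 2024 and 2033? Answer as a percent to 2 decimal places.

Real GDP 2024 = 3988.2 / 0.930 = 4288.39.
Real GDP 2033 = 6489.0 / 1.159 = 5598.79.
Real growth = 5598.79 / 4288.39 − 1 = 0.3056.

30.56%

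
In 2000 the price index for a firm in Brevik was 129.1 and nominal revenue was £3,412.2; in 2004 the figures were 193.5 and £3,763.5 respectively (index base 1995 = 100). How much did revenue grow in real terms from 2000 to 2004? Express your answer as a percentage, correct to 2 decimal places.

Deflate each year: 2000 → 3412.2/1.291 = 2643.07; 2004 → 3763.5/1.935 = 1944.96.
So real revenue changed by 1944.96/2643.07 − 1 = -0.2641, i.e. -26.41%.

-26.41%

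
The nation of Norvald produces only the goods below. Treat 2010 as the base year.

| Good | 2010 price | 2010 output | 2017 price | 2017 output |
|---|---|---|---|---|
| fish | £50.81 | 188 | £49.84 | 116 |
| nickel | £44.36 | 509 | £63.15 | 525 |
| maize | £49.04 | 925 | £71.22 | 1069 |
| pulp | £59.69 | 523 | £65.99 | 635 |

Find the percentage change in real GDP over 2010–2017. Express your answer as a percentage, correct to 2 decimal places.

Real GDP 2010 = Nominal GDP 2010 = 50.81·188 + 44.36·509 + 49.04·925 + 59.69·523 = 108711.39.
Real GDP 2017 (at 2010 prices) = 50.81·116 + 44.36·525 + 49.04·1069 + 59.69·635 = 119509.87.
Real growth = 119509.87/108711.39 − 1 = 0.0993.

9.93%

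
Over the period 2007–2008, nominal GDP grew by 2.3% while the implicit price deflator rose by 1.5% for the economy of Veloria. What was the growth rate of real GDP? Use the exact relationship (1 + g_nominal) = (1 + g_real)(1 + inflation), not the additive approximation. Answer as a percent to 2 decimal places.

0.79%

(1 + g_nom) = (1 + g_real)(1 + π), so g_real = 1.0230 / 1.0150 − 1 = 0.00788.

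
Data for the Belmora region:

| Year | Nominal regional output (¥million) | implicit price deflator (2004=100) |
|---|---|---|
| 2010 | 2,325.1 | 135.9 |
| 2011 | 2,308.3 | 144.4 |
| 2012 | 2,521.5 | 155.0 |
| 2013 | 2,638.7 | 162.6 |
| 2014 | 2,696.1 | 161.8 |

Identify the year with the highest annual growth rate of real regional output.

2014

2011: real = 2308.3/1.444 = 1598.55; growth vs 2010 (1710.89) = -6.57%.
2012: real = 2521.5/1.550 = 1626.77; growth vs 2011 (1598.55) = 1.77%.
2013: real = 2638.7/1.626 = 1622.82; growth vs 2012 (1626.77) = -0.24%.
2014: real = 2696.1/1.618 = 1666.32; growth vs 2013 (1622.82) = 2.68%.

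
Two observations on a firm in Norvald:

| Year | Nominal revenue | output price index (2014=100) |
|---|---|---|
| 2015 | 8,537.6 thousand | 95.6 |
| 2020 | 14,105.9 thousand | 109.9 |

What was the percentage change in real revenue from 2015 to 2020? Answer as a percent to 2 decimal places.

Deflate each year: 2015 → 8537.6/0.956 = 8930.54; 2020 → 14105.9/1.099 = 12835.21.
So real revenue changed by 12835.21/8930.54 − 1 = 0.4372, i.e. 43.72%.

43.72%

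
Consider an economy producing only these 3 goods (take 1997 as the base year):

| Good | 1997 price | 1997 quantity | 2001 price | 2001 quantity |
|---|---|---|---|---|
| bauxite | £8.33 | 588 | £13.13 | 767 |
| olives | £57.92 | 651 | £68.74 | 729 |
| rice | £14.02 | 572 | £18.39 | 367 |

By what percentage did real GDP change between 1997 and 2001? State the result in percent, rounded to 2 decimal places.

6.19%

Real GDP 1997 = Nominal GDP 1997 = 8.33·588 + 57.92·651 + 14.02·572 = 50623.40.
Real GDP 2001 (at 1997 prices) = 8.33·767 + 57.92·729 + 14.02·367 = 53758.13.
Real growth = 53758.13/50623.40 − 1 = 0.0619.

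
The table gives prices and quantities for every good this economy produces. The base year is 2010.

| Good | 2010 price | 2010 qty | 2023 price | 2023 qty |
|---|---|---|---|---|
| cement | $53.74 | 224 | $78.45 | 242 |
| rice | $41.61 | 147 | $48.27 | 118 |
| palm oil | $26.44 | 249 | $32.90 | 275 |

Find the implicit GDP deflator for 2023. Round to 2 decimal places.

133.92

Nominal GDP 2023 = 78.45·242 + 48.27·118 + 32.90·275 = 33728.26.
Real GDP 2023 (at 2010 prices) = 53.74·242 + 41.61·118 + 26.44·275 = 25186.06.
Deflator = Nominal/Real × 100 = 33728.26/25186.06 × 100 = 133.916.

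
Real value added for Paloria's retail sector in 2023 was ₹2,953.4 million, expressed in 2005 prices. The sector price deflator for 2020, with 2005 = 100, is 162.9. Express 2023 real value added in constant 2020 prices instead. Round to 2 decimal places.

Real value added in 2020 prices = Real value added in 2005 prices × (P_2020/P_2005) = 2953.4 × 1.629 = 4811.09.

₹4,811.09 million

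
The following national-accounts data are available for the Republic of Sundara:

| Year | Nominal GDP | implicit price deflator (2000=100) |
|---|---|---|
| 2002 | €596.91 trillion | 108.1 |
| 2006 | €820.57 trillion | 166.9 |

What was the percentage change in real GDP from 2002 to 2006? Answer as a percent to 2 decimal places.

Deflate each year: 2002 → 596.91/1.081 = 552.18; 2006 → 820.57/1.669 = 491.65.
So real GDP changed by 491.65/552.18 − 1 = -0.1096, i.e. -10.96%.

-10.96%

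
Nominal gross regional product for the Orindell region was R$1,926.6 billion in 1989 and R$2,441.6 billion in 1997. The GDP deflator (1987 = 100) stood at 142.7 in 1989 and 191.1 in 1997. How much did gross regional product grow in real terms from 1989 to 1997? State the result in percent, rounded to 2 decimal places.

Deflate each year: 1989 → 1926.6/1.427 = 1350.11; 1997 → 2441.6/1.911 = 1277.66.
So real gross regional product changed by 1277.66/1350.11 − 1 = -0.0537, i.e. -5.37%.

-5.37%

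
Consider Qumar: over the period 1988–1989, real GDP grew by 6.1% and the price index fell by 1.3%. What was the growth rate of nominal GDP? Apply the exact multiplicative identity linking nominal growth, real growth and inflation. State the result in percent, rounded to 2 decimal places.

4.72%

(1 + g_nom) = (1 + g_real)(1 + π) = 1.0610 × 0.9870 = 1.04721.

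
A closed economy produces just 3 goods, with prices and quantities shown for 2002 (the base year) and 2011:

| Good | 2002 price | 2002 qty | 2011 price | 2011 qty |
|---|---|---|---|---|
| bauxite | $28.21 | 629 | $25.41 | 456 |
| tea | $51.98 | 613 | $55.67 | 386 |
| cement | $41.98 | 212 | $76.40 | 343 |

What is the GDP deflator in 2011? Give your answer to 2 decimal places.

Nominal GDP 2011 = 25.41·456 + 55.67·386 + 76.40·343 = 59280.78.
Real GDP 2011 (at 2002 prices) = 28.21·456 + 51.98·386 + 41.98·343 = 47327.18.
Deflator = Nominal/Real × 100 = 59280.78/47327.18 × 100 = 125.257.

125.26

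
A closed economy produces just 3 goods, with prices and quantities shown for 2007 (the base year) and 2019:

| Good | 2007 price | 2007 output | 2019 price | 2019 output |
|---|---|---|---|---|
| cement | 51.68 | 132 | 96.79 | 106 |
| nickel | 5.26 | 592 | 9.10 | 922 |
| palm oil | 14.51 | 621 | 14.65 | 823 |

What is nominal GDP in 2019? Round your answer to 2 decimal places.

Nominal GDP 2019 = Σ (p_2019 × q_2019) = 96.79·106 + 9.10·922 + 14.65·823 = 30706.89.

30706.89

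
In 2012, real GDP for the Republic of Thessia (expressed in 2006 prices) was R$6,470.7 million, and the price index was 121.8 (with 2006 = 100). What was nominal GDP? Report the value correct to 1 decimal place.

R$7,881.3 million

Nominal GDP = Real × (price index/100) = 6470.7 × 1.218 = 7881.31.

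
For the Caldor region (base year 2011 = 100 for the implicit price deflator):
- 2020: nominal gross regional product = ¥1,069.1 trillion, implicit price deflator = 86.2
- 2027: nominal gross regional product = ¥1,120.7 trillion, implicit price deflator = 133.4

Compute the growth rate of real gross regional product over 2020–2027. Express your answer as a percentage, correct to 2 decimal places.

-32.26%

Real gross regional product 2020 = 1069.1 / 0.862 = 1240.26.
Real gross regional product 2027 = 1120.7 / 1.334 = 840.10.
Real growth = 840.10 / 1240.26 − 1 = -0.3226.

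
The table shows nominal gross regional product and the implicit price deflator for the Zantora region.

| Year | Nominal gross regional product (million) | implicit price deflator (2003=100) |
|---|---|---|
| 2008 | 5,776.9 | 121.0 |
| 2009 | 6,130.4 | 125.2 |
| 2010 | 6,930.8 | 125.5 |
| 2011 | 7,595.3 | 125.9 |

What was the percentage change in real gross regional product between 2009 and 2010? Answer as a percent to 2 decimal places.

12.79%

Real gross regional product 2009 = 6130.4/1.252 = 4896.49.
Real gross regional product 2010 = 6930.8/1.255 = 5522.55.
Change = 5522.55/4896.49 − 1 = 0.1279.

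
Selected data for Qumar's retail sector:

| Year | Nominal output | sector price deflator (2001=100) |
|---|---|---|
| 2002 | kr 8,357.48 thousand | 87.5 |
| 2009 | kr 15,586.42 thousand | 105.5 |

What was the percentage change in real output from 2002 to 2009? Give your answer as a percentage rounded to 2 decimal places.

Real output 2002 = 8357.48 / 0.875 = 9551.41.
Real output 2009 = 15586.42 / 1.055 = 14773.86.
Real growth = 14773.86 / 9551.41 − 1 = 0.5468.

54.68%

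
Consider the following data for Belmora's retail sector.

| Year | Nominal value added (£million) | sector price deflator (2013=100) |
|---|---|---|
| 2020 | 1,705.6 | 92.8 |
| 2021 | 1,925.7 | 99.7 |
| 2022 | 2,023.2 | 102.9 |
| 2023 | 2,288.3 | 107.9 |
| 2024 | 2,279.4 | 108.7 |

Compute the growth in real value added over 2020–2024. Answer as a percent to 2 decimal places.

14.09%

Real value added 2020 = 1705.6/0.928 = 1837.93.
Real value added 2024 = 2279.4/1.087 = 2096.96.
Change = 2096.96/1837.93 − 1 = 0.1409.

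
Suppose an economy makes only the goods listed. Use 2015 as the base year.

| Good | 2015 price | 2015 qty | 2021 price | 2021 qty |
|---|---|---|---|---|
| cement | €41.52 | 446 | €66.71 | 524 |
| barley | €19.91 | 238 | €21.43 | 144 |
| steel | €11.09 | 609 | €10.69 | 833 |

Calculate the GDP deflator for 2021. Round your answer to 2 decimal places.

138.64

Nominal GDP 2021 = 66.71·524 + 21.43·144 + 10.69·833 = 46946.73.
Real GDP 2021 (at 2015 prices) = 41.52·524 + 19.91·144 + 11.09·833 = 33861.49.
Deflator = Nominal/Real × 100 = 46946.73/33861.49 × 100 = 138.643.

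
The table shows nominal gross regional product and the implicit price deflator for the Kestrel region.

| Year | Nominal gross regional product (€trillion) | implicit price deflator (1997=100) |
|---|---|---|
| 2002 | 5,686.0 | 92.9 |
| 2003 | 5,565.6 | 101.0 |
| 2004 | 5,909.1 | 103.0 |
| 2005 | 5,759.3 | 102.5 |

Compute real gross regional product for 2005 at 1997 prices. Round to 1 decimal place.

€5,618.8 trillion

Real gross regional product 2005 = 5759.3 / 1.025 = 5618.83.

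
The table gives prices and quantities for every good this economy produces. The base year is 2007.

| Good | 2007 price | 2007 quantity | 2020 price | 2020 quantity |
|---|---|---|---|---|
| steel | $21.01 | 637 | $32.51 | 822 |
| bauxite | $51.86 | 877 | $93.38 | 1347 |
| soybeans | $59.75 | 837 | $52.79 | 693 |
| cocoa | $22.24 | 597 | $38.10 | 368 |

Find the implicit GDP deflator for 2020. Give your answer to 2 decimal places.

Nominal GDP 2020 = 32.51·822 + 93.38·1347 + 52.79·693 + 38.10·368 = 203110.35.
Real GDP 2020 (at 2007 prices) = 21.01·822 + 51.86·1347 + 59.75·693 + 22.24·368 = 136716.71.
Deflator = Nominal/Real × 100 = 203110.35/136716.71 × 100 = 148.563.

148.56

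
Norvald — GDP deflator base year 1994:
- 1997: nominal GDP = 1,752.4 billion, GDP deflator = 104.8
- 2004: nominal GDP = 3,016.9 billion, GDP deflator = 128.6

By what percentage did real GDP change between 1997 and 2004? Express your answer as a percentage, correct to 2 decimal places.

Real GDP 1997 = 1752.4 / 1.048 = 1672.14.
Real GDP 2004 = 3016.9 / 1.286 = 2345.96.
Real growth = 2345.96 / 1672.14 − 1 = 0.4030.

40.30%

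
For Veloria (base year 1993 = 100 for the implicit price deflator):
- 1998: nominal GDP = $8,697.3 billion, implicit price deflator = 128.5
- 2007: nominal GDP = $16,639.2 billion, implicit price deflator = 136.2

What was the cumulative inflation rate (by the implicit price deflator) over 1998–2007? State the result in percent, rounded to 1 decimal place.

6.0%

Price-level change = 136.2 / 128.5 − 1 = 0.0599.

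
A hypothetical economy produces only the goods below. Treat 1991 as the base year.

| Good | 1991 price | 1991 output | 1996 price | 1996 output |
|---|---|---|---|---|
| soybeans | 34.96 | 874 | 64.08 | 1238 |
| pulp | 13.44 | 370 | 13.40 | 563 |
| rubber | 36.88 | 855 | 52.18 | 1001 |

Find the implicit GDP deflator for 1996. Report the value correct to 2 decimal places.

158.50

Nominal GDP 1996 = 64.08·1238 + 13.40·563 + 52.18·1001 = 139107.42.
Real GDP 1996 (at 1991 prices) = 34.96·1238 + 13.44·563 + 36.88·1001 = 87764.08.
Deflator = Nominal/Real × 100 = 139107.42/87764.08 × 100 = 158.502.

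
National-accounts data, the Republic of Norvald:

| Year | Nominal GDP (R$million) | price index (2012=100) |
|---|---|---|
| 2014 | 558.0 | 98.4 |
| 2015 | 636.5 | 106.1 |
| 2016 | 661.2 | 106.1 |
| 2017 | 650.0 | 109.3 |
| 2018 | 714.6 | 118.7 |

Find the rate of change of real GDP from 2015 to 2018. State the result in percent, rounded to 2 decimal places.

0.35%

Real GDP 2015 = 636.5/1.061 = 599.91.
Real GDP 2018 = 714.6/1.187 = 602.02.
Change = 602.02/599.91 − 1 = 0.0035.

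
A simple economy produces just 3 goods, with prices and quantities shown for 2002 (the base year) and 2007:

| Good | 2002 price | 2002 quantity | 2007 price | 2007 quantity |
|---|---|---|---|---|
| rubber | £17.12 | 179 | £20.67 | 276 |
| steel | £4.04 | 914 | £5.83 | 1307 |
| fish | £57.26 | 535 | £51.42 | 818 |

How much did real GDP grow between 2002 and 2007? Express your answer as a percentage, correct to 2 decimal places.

Real GDP 2002 = Nominal GDP 2002 = 17.12·179 + 4.04·914 + 57.26·535 = 37391.14.
Real GDP 2007 (at 2002 prices) = 17.12·276 + 4.04·1307 + 57.26·818 = 56844.08.
Real growth = 56844.08/37391.14 − 1 = 0.5203.

52.03%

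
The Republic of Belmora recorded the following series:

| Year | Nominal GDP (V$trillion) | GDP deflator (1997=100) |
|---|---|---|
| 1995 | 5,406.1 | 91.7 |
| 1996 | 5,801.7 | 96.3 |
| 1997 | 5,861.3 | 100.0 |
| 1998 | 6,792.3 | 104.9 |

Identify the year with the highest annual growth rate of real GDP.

1998

1996: real = 5801.7/0.963 = 6024.61; growth vs 1995 (5895.42) = 2.19%.
1997: real = 5861.3/1.000 = 5861.30; growth vs 1996 (6024.61) = -2.71%.
1998: real = 6792.3/1.049 = 6475.02; growth vs 1997 (5861.30) = 10.47%.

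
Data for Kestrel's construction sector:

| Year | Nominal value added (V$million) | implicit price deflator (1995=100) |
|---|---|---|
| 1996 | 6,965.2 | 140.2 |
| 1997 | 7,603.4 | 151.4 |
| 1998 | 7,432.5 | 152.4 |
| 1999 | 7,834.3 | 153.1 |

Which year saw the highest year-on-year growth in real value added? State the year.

1999

1997: real = 7603.4/1.514 = 5022.06; growth vs 1996 (4968.05) = 1.09%.
1998: real = 7432.5/1.524 = 4876.97; growth vs 1997 (5022.06) = -2.89%.
1999: real = 7834.3/1.531 = 5117.11; growth vs 1998 (4876.97) = 4.92%.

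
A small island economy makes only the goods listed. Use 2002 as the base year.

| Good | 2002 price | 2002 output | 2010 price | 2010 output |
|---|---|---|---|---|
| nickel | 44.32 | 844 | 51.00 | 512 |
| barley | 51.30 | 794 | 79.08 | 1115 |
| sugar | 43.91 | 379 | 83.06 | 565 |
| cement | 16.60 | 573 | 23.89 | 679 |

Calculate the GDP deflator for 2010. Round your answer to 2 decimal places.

Nominal GDP 2010 = 51.00·512 + 79.08·1115 + 83.06·565 + 23.89·679 = 177436.41.
Real GDP 2010 (at 2002 prices) = 44.32·512 + 51.30·1115 + 43.91·565 + 16.60·679 = 115971.89.
Deflator = Nominal/Real × 100 = 177436.41/115971.89 × 100 = 152.999.

153.00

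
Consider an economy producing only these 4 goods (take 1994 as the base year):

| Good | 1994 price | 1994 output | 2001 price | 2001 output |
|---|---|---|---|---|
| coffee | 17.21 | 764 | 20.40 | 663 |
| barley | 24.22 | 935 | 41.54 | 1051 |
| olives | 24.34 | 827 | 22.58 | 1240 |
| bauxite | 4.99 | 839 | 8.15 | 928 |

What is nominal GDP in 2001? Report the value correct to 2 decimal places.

Nominal GDP 2001 = Σ (p_2001 × q_2001) = 20.40·663 + 41.54·1051 + 22.58·1240 + 8.15·928 = 92746.14.

92746.14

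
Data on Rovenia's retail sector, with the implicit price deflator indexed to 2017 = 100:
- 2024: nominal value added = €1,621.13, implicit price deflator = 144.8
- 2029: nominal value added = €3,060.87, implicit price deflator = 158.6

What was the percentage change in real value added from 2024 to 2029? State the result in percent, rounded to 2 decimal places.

72.38%

Deflate each year: 2024 → 1621.13/1.448 = 1119.56; 2029 → 3060.87/1.586 = 1929.93.
So real value added changed by 1929.93/1119.56 − 1 = 0.7238, i.e. 72.38%.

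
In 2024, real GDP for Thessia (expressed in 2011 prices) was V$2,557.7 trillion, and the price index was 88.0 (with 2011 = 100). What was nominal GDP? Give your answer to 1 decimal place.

V$2,250.8 trillion

Nominal GDP = Real × (price index/100) = 2557.7 × 0.880 = 2250.78.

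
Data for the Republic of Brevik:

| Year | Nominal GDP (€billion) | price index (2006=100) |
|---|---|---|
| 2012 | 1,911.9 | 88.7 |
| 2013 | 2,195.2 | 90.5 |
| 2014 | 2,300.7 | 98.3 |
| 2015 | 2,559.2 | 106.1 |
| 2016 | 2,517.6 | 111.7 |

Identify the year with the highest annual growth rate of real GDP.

2013: real = 2195.2/0.905 = 2425.64; growth vs 2012 (2155.47) = 12.53%.
2014: real = 2300.7/0.983 = 2340.49; growth vs 2013 (2425.64) = -3.51%.
2015: real = 2559.2/1.061 = 2412.06; growth vs 2014 (2340.49) = 3.06%.
2016: real = 2517.6/1.117 = 2253.89; growth vs 2015 (2412.06) = -6.56%.

2013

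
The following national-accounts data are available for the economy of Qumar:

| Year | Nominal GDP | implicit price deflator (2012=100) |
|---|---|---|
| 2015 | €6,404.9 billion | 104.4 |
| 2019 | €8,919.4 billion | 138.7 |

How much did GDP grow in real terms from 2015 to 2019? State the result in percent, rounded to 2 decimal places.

Deflate each year: 2015 → 6404.9/1.044 = 6134.96; 2019 → 8919.4/1.387 = 6430.71.
So real GDP changed by 6430.71/6134.96 − 1 = 0.0482, i.e. 4.82%.

4.82%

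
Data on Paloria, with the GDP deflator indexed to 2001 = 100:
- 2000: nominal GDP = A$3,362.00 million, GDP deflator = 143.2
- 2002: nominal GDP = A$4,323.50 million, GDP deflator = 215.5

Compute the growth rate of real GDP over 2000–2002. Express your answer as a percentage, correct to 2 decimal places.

-14.55%

Real GDP 2000 = 3362.00 / 1.432 = 2347.77.
Real GDP 2002 = 4323.50 / 2.155 = 2006.26.
Real growth = 2006.26 / 2347.77 − 1 = -0.1455.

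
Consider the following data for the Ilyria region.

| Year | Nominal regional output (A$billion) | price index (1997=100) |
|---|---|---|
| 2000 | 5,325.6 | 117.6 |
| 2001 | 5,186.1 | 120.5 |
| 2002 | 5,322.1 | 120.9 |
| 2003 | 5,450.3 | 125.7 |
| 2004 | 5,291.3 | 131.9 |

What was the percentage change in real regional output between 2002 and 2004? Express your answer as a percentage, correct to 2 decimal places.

Real regional output 2002 = 5322.1/1.209 = 4402.07.
Real regional output 2004 = 5291.3/1.319 = 4011.60.
Change = 4011.60/4402.07 − 1 = -0.0887.

-8.87%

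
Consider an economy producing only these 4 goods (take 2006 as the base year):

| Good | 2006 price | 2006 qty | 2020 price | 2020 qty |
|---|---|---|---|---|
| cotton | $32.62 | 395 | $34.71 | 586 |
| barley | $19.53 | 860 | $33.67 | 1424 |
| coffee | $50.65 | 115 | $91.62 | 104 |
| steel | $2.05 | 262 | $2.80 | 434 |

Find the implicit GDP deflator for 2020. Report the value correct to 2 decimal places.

148.88

Nominal GDP 2020 = 34.71·586 + 33.67·1424 + 91.62·104 + 2.80·434 = 79029.82.
Real GDP 2020 (at 2006 prices) = 32.62·586 + 19.53·1424 + 50.65·104 + 2.05·434 = 53083.34.
Deflator = Nominal/Real × 100 = 79029.82/53083.34 × 100 = 148.879.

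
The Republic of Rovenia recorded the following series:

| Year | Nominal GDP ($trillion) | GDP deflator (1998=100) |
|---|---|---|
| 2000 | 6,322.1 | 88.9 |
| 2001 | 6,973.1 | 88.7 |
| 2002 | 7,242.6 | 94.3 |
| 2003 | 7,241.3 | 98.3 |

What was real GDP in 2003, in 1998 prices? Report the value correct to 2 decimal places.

$7,366.53 trillion

Real GDP 2003 = 7241.3 / 0.983 = 7366.53.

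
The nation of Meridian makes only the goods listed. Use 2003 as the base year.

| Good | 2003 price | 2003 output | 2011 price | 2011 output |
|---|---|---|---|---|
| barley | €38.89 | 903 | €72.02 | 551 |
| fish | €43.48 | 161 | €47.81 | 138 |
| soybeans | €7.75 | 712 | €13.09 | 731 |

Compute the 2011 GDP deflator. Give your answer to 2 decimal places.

168.76

Nominal GDP 2011 = 72.02·551 + 47.81·138 + 13.09·731 = 55849.59.
Real GDP 2011 (at 2003 prices) = 38.89·551 + 43.48·138 + 7.75·731 = 33093.88.
Deflator = Nominal/Real × 100 = 55849.59/33093.88 × 100 = 168.761.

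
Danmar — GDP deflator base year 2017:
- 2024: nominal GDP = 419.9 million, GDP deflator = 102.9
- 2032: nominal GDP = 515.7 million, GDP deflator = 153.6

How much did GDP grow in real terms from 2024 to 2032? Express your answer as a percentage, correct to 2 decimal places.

-17.72%

Deflate each year: 2024 → 419.9/1.029 = 408.07; 2032 → 515.7/1.536 = 335.74.
So real GDP changed by 335.74/408.07 − 1 = -0.1772, i.e. -17.72%.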